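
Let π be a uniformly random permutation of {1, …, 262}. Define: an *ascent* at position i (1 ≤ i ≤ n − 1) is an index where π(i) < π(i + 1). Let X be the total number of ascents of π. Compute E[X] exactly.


Write X = Σ X_I over i = 1, …, 261, with X_I the indicator of one ascent.
There are 261 indicators.
For each fixed i, the pair (π(i), π(i+1)) is a uniformly random ordered pair of distinct values from {1, …, 262}; by symmetry P[π(i) < π(i+1)] = 1/2.
By linearity: E[X] = 261 · (1/2) = (262 − 1) · (1/2) = 261/2 ≈ 130.50000.

E[X] = 261/2 = 130.50000.


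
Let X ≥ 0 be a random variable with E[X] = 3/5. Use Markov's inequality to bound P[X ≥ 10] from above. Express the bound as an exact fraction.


μ = E[X] = 3/5, a = 10.
Markov: P[X ≥ 10] ≤ μ/a = (3/5)/10 = 3/50.
Numerically: ≈ 0.06000.
(Since a = 10 > μ = 0.60000, the bound 3/50 is < 1 and informative.)

P[X ≥ 10] ≤ 3/50 ≈ 0.06000.


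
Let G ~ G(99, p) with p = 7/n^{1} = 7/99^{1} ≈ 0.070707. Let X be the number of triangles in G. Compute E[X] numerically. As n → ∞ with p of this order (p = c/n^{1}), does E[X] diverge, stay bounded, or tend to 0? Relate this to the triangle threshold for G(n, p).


Number of potential triangles: C(99, 3) = 156849.
Each occurs with probability p³ ≈ (0.070707)³ ≈ 3.5349928e-04.
By linearity: E[X] = C(99, 3)·p³ ≈ 156849 · 3.5349928e-04 ≈ 55.44601.
Here α = 1, so p = 7/n is exactly at the triangle threshold p ~ 1/n. Asymptotically E[X] → c³/6 = 7³/6 = 343/6 ≈ 57.16667, a bounded constant. In this regime the triangle count is asymptotically Poisson(c³/6).

E[X] ≈ 55.44601; in regime p = Θ(1/n^{1}) E[X] stays bounded (at the triangle threshold p ~ 1/n).


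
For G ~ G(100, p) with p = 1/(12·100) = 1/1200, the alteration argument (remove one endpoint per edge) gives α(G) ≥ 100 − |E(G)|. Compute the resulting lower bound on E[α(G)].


E[|E(G)|] = C(100, 2)·p = 4950 · (1/1200) = 33/8.
E[α(G)] ≥ n − E[|E(G)|] = 100 − 33/8 = 767/8.
Numerically: ≈ 95.87500.
(This is only a lower bound; the true E[α(G)] may be larger.)

E[α(G)] ≥ 767/8 ≈ 95.87500.


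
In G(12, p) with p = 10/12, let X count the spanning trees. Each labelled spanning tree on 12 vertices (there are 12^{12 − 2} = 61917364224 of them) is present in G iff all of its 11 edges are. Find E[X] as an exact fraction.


K_12 has 12^{12 − 2} = 61917364224 labelled spanning trees.
For each such spanning tree H, let X_H = 1 if all 11 edges of H are present in G. Then P[X_H = 1] = p^{11} = (5/6)^{11} = 48828125/362797056.
By linearity: E[X] = Σ_H E[X_H] = 61917364224 · p^{11} = 61917364224 · 48828125/362797056 = 25000000000/3.
Numerically: E[X] ≈ 8.33333e+09.

E[X] = 61917364224 · (5/6)^{11} = 25000000000/3 ≈ 8.33333e+09.


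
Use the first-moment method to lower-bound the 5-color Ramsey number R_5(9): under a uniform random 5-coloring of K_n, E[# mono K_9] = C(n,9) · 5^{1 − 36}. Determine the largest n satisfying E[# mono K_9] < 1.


We need C(n, 9) · 5^{1 − 36} < 1, i.e. C(n, 9) < 5^{36 − 1} = 2910383045673370361328125.
Check values of n near the boundary:
  n = 2165: C(2165, 9) = 2832220612024886803272630; 2832220612024886803272630 < 2910383045673370361328125? YES
  n = 2166: C(2166, 9) = 2844037944203015677277940; 2844037944203015677277940 < 2910383045673370361328125? YES
  n = 2167: C(2167, 9) = 2855899084841489792706810; 2855899084841489792706810 < 2910383045673370361328125? YES
  n = 2168: C(2168, 9) = 2867804175977929537095120; 2867804175977929537095120 < 2910383045673370361328125? YES
  n = 2169: C(2169, 9) = 2879753360044504243499683; 2879753360044504243499683 < 2910383045673370361328125? YES
  n = 2170: C(2170, 9) = 2891746779868845075610510; 2891746779868845075610510 < 2910383045673370361328125? YES
  n = 2171: C(2171, 9) = 2903784578674959601827205; 2903784578674959601827205 < 2910383045673370361328125? YES
  n = 2172: C(2172, 9) = 2915866900084148060642020; 2915866900084148060642020 < 2910383045673370361328125? NO
The largest n with C(n, 9) < 2910383045673370361328125 is n = 2171 (where E[X] = 580756915734991920365441/582076609134674072265625 ≈ 0.997733). Hence R_5(9) > 2171, i.e. R_5(9) ≥ 2172.

Largest n = 2171; hence R_5(9) > 2171.


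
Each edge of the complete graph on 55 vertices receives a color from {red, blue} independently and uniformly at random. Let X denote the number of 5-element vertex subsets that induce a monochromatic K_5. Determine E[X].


Let X = Σ_S X_S over the C(55, 5) = 3478761 subsets S of size 5, where X_S = 1 if the K_5 on S is monochromatic.
For a fixed S, the K_5 on S has C(5, 2) = 10 edges. P[all 10 edges red] = (1/2)^10, and likewise for blue, so P[monochromatic] = 2·(1/2)^10 = 2^{1 − 10} = 1/512.
By linearity of expectation: E[X] = C(55, 5) · 2^{1 − 10} = 3478761 · 1/512 = 3478761/512.
Numerically: E[X] ≈ 6794.4551.

E[X] = C(55,5)·2^(1−C(5,2)) = 3478761/512 ≈ 6794.4551.


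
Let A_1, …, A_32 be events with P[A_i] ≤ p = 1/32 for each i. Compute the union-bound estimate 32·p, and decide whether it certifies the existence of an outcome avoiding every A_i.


Union bound: P[∪_{i=1}^{32} A_i] ≤ Σ_i P[A_i] ≤ 32·p = 32·(1/32) = 1.
Numerically: 1 ≈ 1.0000000.
Is 1 < 1? NO.
Since the bound 1 is ≥ 1, the union bound is uninformative here; it does NOT by itself certify existence.

32·p = 1 ≈ 1.0000000; existence NOT certified by the union bound.


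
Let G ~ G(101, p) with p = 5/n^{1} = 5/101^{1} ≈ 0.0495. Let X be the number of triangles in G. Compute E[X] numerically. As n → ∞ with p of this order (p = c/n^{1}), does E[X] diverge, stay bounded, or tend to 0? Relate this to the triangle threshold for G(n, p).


Number of potential triangles: C(101, 3) = 166650.
Each occurs with probability p³ ≈ (0.0495)³ ≈ 1.21324e-04.
By linearity: E[X] = C(101, 3)·p³ ≈ 166650 · 1.21324e-04 ≈ 20.219.
Here α = 1, so p = 5/n is exactly at the triangle threshold p ~ 1/n. Asymptotically E[X] → c³/6 = 5³/6 = 125/6 ≈ 20.833, a bounded constant. In this regime the triangle count is asymptotically Poisson(c³/6).

E[X] ≈ 20.219; in regime p = Θ(1/n^{1}) E[X] stays bounded (at the triangle threshold p ~ 1/n).


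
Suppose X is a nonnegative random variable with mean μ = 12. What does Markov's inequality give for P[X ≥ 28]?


μ = E[X] = 12, a = 28.
Markov: P[X ≥ 28] ≤ μ/a = (12)/28 = 3/7.
Numerically: ≈ 0.42857.
(Since a = 28 > μ = 12.00000, the bound 3/7 is < 1 and informative.)

P[X ≥ 28] ≤ 3/7 ≈ 0.42857.


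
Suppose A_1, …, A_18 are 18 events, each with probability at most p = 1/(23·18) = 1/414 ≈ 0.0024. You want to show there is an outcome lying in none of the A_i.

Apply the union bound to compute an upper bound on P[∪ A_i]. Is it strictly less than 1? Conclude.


Union bound: P[∪_{i=1}^{18} A_i] ≤ Σ_i P[A_i] ≤ 18·p = 18·(1/414) = 1/23.
Numerically: 1/23 ≈ 0.0435.
Is 1/23 < 1? YES.
Since P[∪ A_i] ≤ 1/23 < 1, the complement has P[∩ A_i^c] ≥ 1 − 1/23 = 22/23 > 0, so some outcome avoids every A_i.

18·p = 1/23 ≈ 0.0435; existence CERTIFIED by the union bound.


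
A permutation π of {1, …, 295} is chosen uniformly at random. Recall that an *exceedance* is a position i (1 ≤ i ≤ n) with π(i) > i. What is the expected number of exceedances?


Write X = Σ_{i=1}^{295} X_i, where X_i = 1_{π(i) > i}.
For each fixed i, π(i) is uniform over {1, …, 295} (marginal of a uniform permutation), so P[π(i) > i] = (n − i)/n. Summing: Σ_{i=1}^{295} (n − i)/n = (0 + 1 + … + 294)/295 = 295(295 − 1)/(2·295) = (295 − 1)/2.
Hence E[X] = Σ_{i=1}^{295} (295 − i)/295 = 147 ≈ 147.0000.

E[X] = 147 = 147.0000.


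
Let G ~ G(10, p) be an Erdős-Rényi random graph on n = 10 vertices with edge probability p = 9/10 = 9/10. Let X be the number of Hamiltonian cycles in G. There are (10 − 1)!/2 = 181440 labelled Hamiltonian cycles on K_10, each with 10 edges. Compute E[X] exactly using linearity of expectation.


K_10 has (10 − 1)!/2 = 181440 labelled Hamiltonian cycles.
For each such Hamiltonian cycle H, let X_H = 1 if all 10 edges of H are present in G. Then P[X_H = 1] = p^{10} = (9/10)^{10} = 3486784401/10000000000.
Summing the indicators: E[X] = Σ_H E[X_H] = 181440 · p^{10} = 181440 · 3486784401/10000000000 = 1977006755367/31250000.
Numerically: E[X] ≈ 6.33e+04.

E[X] = 181440 · (9/10)^{10} = 1977006755367/31250000 ≈ 6.33e+04.


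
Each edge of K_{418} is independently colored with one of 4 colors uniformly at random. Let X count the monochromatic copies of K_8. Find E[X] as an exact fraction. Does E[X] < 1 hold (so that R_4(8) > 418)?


E[X] = C(418, 8) · 4^{1 − 28} = 21608403021078588 · 4^{−27} = 21608403021078588/18014398509481984.
As a reduced fraction: E[X] = 5402100755269647/4503599627370496 ≈ 1.200.
Is E[X] < 1? NO.
Since E[X] ≥ 1, the first-moment bound is inconclusive at n = 418; it does NOT by itself certify R_4(8) > 418.

E[X] = 5402100755269647/4503599627370496 ≈ 1.200; E[X] ≥ 1; first-moment method inconclusive here.


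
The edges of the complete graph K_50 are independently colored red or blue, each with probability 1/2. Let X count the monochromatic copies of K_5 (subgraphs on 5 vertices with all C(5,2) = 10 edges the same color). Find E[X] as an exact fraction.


Let X = Σ_S X_S over the C(50, 5) = 2118760 subsets S of size 5, where X_S = 1 if the K_5 on S is monochromatic.
For a fixed S, the K_5 on S has C(5, 2) = 10 edges. P[all 10 edges red] = (1/2)^10, and likewise for blue, so P[monochromatic] = 2·(1/2)^10 = 2^{1 − 10} = 1/512.
By linearity: E[X] = C(50, 5) · 2^{1 − 10} = 2118760 · 1/512 = 264845/64.
Numerically: E[X] ≈ 4138.20312.

E[X] = C(50,5)·2^(1−C(5,2)) = 264845/64 ≈ 4138.20312.


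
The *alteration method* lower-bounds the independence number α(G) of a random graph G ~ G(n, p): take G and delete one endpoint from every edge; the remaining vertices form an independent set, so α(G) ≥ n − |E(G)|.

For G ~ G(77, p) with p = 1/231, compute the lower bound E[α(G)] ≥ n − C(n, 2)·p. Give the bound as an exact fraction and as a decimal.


E[|E(G)|] = C(77, 2)·p = 2926 · (1/231) = 38/3.
E[α(G)] ≥ n − E[|E(G)|] = 77 − 38/3 = 193/3.
Numerically: ≈ 64.3333.
(This is only a lower bound; the true E[α(G)] may be larger.)

E[α(G)] ≥ 193/3 ≈ 64.3333.


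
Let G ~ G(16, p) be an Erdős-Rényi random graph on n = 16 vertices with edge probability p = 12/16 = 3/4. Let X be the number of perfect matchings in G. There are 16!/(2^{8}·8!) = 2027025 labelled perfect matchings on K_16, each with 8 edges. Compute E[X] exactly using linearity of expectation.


K_16 has 16!/(2^{8}·8!) = 2027025 labelled perfect matchings.
For each such perfect matching H, let X_H = 1 if all 8 edges of H are present in G. Then P[X_H = 1] = p^{8} = (3/4)^{8} = 6561/65536.
By linearity of expectation: E[X] = Σ_H E[X_H] = 2027025 · p^{8} = 2027025 · 6561/65536 = 13299311025/65536.
Numerically: E[X] ≈ 2.0293e+05.

E[X] = 2027025 · (3/4)^{8} = 13299311025/65536 ≈ 2.0293e+05.


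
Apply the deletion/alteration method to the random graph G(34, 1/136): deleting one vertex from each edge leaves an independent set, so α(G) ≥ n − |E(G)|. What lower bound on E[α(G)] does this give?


E[|E(G)|] = C(34, 2)·p = 561 · (1/136) = 33/8.
E[α(G)] ≥ n − E[|E(G)|] = 34 − 33/8 = 239/8.
Numerically: ≈ 29.875.
(This is only a lower bound; the true E[α(G)] may be larger.)

E[α(G)] ≥ 239/8 ≈ 29.875.


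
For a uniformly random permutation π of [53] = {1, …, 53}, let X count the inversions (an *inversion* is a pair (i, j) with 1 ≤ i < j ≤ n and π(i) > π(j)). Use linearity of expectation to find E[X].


Write X = Σ X_I over the C(53, 2) = 1378 pairs i < j, with X_I the indicator of one inversion.
There are 1378 indicators.
For each fixed pair i < j, the values π(i) and π(j) are two distinct elements of {1, …, 53} in uniformly random order; by symmetry P[π(i) > π(j)] = 1/2.
By linearity: E[X] = 1378 · (1/2) = C(53, 2) · (1/2) = 1378/2 = 689 ≈ 689.000000.

E[X] = 689 = 689.000000.


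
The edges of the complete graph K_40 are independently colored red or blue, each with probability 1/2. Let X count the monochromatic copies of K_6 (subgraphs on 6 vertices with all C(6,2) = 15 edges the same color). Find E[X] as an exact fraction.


Let X = Σ_S X_S over the C(40, 6) = 3838380 subsets S of size 6, where X_S = 1 if the K_6 on S is monochromatic.
For a fixed S, the K_6 on S has C(6, 2) = 15 edges. P[all 15 edges red] = (1/2)^15, and likewise for blue, so P[monochromatic] = 2·(1/2)^15 = 2^{1 − 15} = 1/16384.
By linearity: E[X] = C(40, 6) · 2^{1 − 15} = 3838380 · 1/16384 = 959595/4096.
Numerically: E[X] ≈ 234.2761.

E[X] = C(40,6)·2^(1−C(6,2)) = 959595/4096 ≈ 234.2761.


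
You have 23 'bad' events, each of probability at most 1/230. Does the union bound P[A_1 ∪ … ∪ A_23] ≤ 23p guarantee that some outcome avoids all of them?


Union bound: P[∪_{i=1}^{23} A_i] ≤ Σ_i P[A_i] ≤ 23·p = 23·(1/230) = 1/10.
Numerically: 1/10 ≈ 0.10000.
Is 1/10 < 1? YES.
Since P[∪ A_i] ≤ 1/10 < 1, the complement has P[∩ A_i^c] ≥ 1 − 1/10 = 9/10 > 0, so some outcome avoids every A_i.

23·p = 1/10 ≈ 0.10000; existence CERTIFIED by the union bound.


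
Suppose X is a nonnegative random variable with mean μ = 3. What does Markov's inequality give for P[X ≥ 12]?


μ = E[X] = 3, a = 12.
Markov: P[X ≥ 12] ≤ μ/a = (3)/12 = 1/4.
Numerically: ≈ 0.250.
(Since a = 12 > μ = 3.000, the bound 1/4 is < 1 and informative.)

P[X ≥ 12] ≤ 1/4 ≈ 0.250.


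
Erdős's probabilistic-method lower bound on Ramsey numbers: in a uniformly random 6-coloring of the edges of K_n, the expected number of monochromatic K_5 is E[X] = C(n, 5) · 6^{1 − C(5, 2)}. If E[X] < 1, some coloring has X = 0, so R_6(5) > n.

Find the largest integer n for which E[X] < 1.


We need C(n, 5) · 6^{1 − 10} < 1, i.e. C(n, 5) < 6^{10 − 1} = 10077696.
Check values of n near the boundary:
  n = 64: C(64, 5) = 7624512; 7624512 < 10077696? YES
  n = 65: C(65, 5) = 8259888; 8259888 < 10077696? YES
  n = 66: C(66, 5) = 8936928; 8936928 < 10077696? YES
  n = 67: C(67, 5) = 9657648; 9657648 < 10077696? YES
  n = 68: C(68, 5) = 10424128; 10424128 < 10077696? NO
The largest n with C(n, 5) < 10077696 is n = 67 (where E[X] = 67067/69984 ≈ 0.9583190). Hence R_6(5) > 67, i.e. R_6(5) ≥ 68.

Largest n = 67; hence R_6(5) > 67.


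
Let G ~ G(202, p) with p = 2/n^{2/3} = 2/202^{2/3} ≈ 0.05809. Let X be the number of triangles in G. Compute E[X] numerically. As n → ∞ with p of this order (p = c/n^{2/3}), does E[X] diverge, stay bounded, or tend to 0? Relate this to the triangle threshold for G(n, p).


Number of potential triangles: C(202, 3) = 1353400.
Each occurs with probability p³ ≈ (0.05809)³ ≈ 1.960592e-04.
By linearity: E[X] = C(202, 3)·p³ ≈ 1353400 · 1.960592e-04 ≈ 265.3465.
Since α = 2/3 < 1, p = c/n^{2/3} ≫ 1/n is above the triangle threshold p ~ 1/n. Asymptotically E[X] ~ (c³/6)·n^{3(1−α)} = (2³/6)·n^{1} → ∞; triangles are abundant w.h.p.

E[X] ≈ 265.3465; in regime p = Θ(1/n^{2/3}) E[X] diverges (above the triangle threshold p ~ 1/n).


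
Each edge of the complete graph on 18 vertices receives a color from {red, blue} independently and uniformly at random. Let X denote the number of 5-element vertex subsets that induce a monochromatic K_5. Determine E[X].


Let X = Σ_S X_S over the C(18, 5) = 8568 subsets S of size 5, where X_S = 1 if the K_5 on S is monochromatic.
For a fixed S, the K_5 on S has C(5, 2) = 10 edges. P[all 10 edges red] = (1/2)^10, and likewise for blue, so P[monochromatic] = 2·(1/2)^10 = 2^{1 − 10} = 1/512.
By linearity of expectation: E[X] = C(18, 5) · 2^{1 − 10} = 8568 · 1/512 = 1071/64.
Numerically: E[X] ≈ 16.734.

E[X] = C(18,5)·2^(1−C(5,2)) = 1071/64 ≈ 16.734.


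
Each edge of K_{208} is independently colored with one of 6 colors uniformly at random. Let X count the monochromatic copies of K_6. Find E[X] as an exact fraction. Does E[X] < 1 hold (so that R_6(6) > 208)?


E[X] = C(208, 6) · 6^{1 − 15} = 104579959848 · 6^{−14} = 104579959848/78364164096.
As a reduced fraction: E[X] = 4357498327/3265173504 ≈ 1.3345.
Is E[X] < 1? NO.
Since E[X] ≥ 1, the first-moment bound is inconclusive at n = 208; it does NOT by itself certify R_6(6) > 208.

E[X] = 4357498327/3265173504 ≈ 1.3345; E[X] ≥ 1; first-moment method inconclusive here.


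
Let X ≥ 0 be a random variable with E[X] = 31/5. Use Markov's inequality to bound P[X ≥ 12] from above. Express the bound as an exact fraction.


μ = E[X] = 31/5, a = 12.
Markov: P[X ≥ 12] ≤ μ/a = (31/5)/12 = 31/60.
Numerically: ≈ 0.5167.
(Since a = 12 > μ = 6.2000, the bound 31/60 is < 1 and informative.)

P[X ≥ 12] ≤ 31/60 ≈ 0.5167.


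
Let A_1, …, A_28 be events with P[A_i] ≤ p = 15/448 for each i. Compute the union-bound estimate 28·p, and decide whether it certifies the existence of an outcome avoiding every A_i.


Union bound: P[∪_{i=1}^{28} A_i] ≤ Σ_i P[A_i] ≤ 28·p = 28·(15/448) = 15/16.
Numerically: 15/16 ≈ 0.937500.
Is 15/16 < 1? YES.
Since P[∪ A_i] ≤ 15/16 < 1, the complement has P[∩ A_i^c] ≥ 1 − 15/16 = 1/16 > 0, so some outcome avoids every A_i.

28·p = 15/16 ≈ 0.937500; existence CERTIFIED by the union bound.


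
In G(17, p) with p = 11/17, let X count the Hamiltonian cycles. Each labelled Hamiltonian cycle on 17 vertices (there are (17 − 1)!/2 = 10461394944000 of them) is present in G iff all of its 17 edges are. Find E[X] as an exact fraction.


K_17 has (17 − 1)!/2 = 10461394944000 labelled Hamiltonian cycles.
For each such Hamiltonian cycle H, let X_H = 1 if all 17 edges of H are present in G. Then P[X_H = 1] = p^{17} = (11/17)^{17} = 505447028499293771/827240261886336764177.
By linearity: E[X] = Σ_H E[X_H] = 10461394944000 · p^{17} = 10461394944000 · 505447028499293771/827240261886336764177 = 5287680988402335763510093824000/827240261886336764177.
Numerically: E[X] ≈ 6.392e+09.

E[X] = 10461394944000 · (11/17)^{17} = 5287680988402335763510093824000/827240261886336764177 ≈ 6.392e+09.


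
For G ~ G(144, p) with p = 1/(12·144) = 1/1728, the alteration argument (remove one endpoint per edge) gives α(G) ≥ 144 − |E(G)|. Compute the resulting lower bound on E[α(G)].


E[|E(G)|] = C(144, 2)·p = 10296 · (1/1728) = 143/24.
E[α(G)] ≥ n − E[|E(G)|] = 144 − 143/24 = 3313/24.
Numerically: ≈ 138.042.
(This is only a lower bound; the true E[α(G)] may be larger.)

E[α(G)] ≥ 3313/24 ≈ 138.042.


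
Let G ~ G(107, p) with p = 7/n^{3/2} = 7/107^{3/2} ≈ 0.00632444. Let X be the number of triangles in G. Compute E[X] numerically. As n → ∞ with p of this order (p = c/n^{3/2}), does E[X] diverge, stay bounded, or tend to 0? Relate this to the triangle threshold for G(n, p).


Number of potential triangles: C(107, 3) = 198485.
Each occurs with probability p³ ≈ (0.00632444)³ ≈ 2.52968893e-07.
By linearity: E[X] = C(107, 3)·p³ ≈ 198485 · 2.52968893e-07 ≈ 0.050211.
Since α = 3/2 > 1, p = c/n^{3/2} = o(1/n) is below the triangle threshold p ~ 1/n. Asymptotically E[X] ~ (c³/6)·n^{3(1−α)} = (7³/6)·n^{-1.5} → 0, so by Markov's inequality G has no triangles w.h.p.

E[X] ≈ 0.050211; in regime p = Θ(1/n^{3/2}) E[X] tends to 0 (below the triangle threshold p ~ 1/n).


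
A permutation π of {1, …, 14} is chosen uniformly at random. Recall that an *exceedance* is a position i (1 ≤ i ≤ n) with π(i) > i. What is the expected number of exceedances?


Write X = Σ_{i=1}^{14} X_i, where X_i = 1_{π(i) > i}.
For each fixed i, π(i) is uniform over {1, …, 14} (marginal of a uniform permutation), so P[π(i) > i] = (n − i)/n. Summing: Σ_{i=1}^{14} (n − i)/n = (0 + 1 + … + 13)/14 = 14(14 − 1)/(2·14) = (14 − 1)/2.
Hence E[X] = Σ_{i=1}^{14} (14 − i)/14 = 13/2 ≈ 6.50000.

E[X] = 13/2 = 6.50000.


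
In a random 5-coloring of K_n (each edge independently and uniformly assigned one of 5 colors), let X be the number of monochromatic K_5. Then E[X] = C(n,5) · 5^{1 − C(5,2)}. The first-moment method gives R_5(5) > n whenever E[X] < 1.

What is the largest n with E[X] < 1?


We need C(n, 5) · 5^{1 − 10} < 1, i.e. C(n, 5) < 5^{10 − 1} = 1953125.
Check values of n near the boundary:
  n = 45: C(45, 5) = 1221759; 1221759 < 1953125? YES
  n = 46: C(46, 5) = 1370754; 1370754 < 1953125? YES
  n = 47: C(47, 5) = 1533939; 1533939 < 1953125? YES
  n = 48: C(48, 5) = 1712304; 1712304 < 1953125? YES
  n = 49: C(49, 5) = 1906884; 1906884 < 1953125? YES
  n = 50: C(50, 5) = 2118760; 2118760 < 1953125? NO
  n = 51: C(51, 5) = 2349060; 2349060 < 1953125? NO
  n = 52: C(52, 5) = 2598960; 2598960 < 1953125? NO
The largest n with C(n, 5) < 1953125 is n = 49 (where E[X] = 1906884/1953125 ≈ 0.9763246). Hence R_5(5) > 49, i.e. R_5(5) ≥ 50.

Largest n = 49; hence R_5(5) > 49.


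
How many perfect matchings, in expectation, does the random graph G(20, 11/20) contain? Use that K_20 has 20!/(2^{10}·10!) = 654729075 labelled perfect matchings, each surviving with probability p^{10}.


K_20 has 20!/(2^{10}·10!) = 654729075 labelled perfect matchings.
For each such perfect matching H, let X_H = 1 if all 10 edges of H are present in G. Then P[X_H = 1] = p^{10} = (11/20)^{10} = 25937424601/10240000000000.
Summing the indicators: E[X] = Σ_H E[X_H] = 654729075 · p^{10} = 654729075 · 25937424601/10240000000000 = 679279440675798963/409600000000.
Numerically: E[X] ≈ 1.6584e+06.

E[X] = 654729075 · (11/20)^{10} = 679279440675798963/409600000000 ≈ 1.6584e+06.


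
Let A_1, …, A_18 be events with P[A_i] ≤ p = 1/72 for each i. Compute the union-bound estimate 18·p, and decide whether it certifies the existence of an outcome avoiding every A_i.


Union bound: P[∪_{i=1}^{18} A_i] ≤ Σ_i P[A_i] ≤ 18·p = 18·(1/72) = 1/4.
Numerically: 1/4 ≈ 0.250000.
Is 1/4 < 1? YES.
Since P[∪ A_i] ≤ 1/4 < 1, the complement has P[∩ A_i^c] ≥ 1 − 1/4 = 3/4 > 0, so some outcome avoids every A_i.

18·p = 1/4 ≈ 0.250000; existence CERTIFIED by the union bound.


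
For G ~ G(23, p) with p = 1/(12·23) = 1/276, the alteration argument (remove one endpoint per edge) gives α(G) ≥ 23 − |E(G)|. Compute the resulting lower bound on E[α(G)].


E[|E(G)|] = C(23, 2)·p = 253 · (1/276) = 11/12.
E[α(G)] ≥ n − E[|E(G)|] = 23 − 11/12 = 265/12.
Numerically: ≈ 22.083.
(This is only a lower bound; the true E[α(G)] may be larger.)

E[α(G)] ≥ 265/12 ≈ 22.083.


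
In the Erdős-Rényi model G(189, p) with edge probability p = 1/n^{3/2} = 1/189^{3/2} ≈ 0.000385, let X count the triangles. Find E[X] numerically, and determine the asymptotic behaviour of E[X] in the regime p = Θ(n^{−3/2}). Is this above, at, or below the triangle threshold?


Number of potential triangles: C(189, 3) = 1107414.
Each occurs with probability p³ ≈ (0.000385)³ ≈ 5.70062e-11.
By linearity: E[X] = C(189, 3)·p³ ≈ 1107414 · 5.70062e-11 ≈ 0.000.
Since α = 3/2 > 1, p = c/n^{3/2} = o(1/n) is below the triangle threshold p ~ 1/n. Asymptotically E[X] ~ (c³/6)·n^{3(1−α)} = (1³/6)·n^{-1.5} → 0, so by Markov's inequality G has no triangles w.h.p.

E[X] ≈ 0.000; in regime p = Θ(1/n^{3/2}) E[X] tends to 0 (below the triangle threshold p ~ 1/n).


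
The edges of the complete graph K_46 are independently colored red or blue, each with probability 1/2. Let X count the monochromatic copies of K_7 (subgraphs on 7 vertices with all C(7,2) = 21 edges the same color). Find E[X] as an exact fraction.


Let X = Σ_S X_S over the C(46, 7) = 53524680 subsets S of size 7, where X_S = 1 if the K_7 on S is monochromatic.
For a fixed S, the K_7 on S has C(7, 2) = 21 edges. P[all 21 edges red] = (1/2)^21, and likewise for blue, so P[monochromatic] = 2·(1/2)^21 = 2^{1 − 21} = 1/1048576.
Summing: E[X] = C(46, 7) · 2^{1 − 21} = 53524680 · 1/1048576 = 6690585/131072.
Numerically: E[X] ≈ 51.045.

E[X] = C(46,7)·2^(1−C(7,2)) = 6690585/131072 ≈ 51.045.


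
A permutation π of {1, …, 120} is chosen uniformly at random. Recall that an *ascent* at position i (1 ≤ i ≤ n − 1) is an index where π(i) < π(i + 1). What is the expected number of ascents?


Write X = Σ X_I over i = 1, …, 119, with X_I the indicator of one ascent.
There are 119 indicators.
For each fixed i, the pair (π(i), π(i+1)) is a uniformly random ordered pair of distinct values from {1, …, 120}; by symmetry P[π(i) < π(i+1)] = 1/2.
By linearity: E[X] = 119 · (1/2) = (120 − 1) · (1/2) = 119/2 ≈ 59.50000.

E[X] = 119/2 = 59.50000.


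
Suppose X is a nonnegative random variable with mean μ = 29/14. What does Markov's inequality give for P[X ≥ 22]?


μ = E[X] = 29/14, a = 22.
Markov: P[X ≥ 22] ≤ μ/a = (29/14)/22 = 29/308.
Numerically: ≈ 0.09416.
(Since a = 22 > μ = 2.07143, the bound 29/308 is < 1 and informative.)

P[X ≥ 22] ≤ 29/308 ≈ 0.09416.


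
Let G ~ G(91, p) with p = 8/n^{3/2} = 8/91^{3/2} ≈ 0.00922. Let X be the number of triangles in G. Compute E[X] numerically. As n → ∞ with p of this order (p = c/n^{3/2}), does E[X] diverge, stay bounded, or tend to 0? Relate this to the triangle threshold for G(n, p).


Number of potential triangles: C(91, 3) = 121485.
Each occurs with probability p³ ≈ (0.00922)³ ≈ 7.82679e-07.
By linearity: E[X] = C(91, 3)·p³ ≈ 121485 · 7.82679e-07 ≈ 0.095.
Since α = 3/2 > 1, p = c/n^{3/2} = o(1/n) is below the triangle threshold p ~ 1/n. Asymptotically E[X] ~ (c³/6)·n^{3(1−α)} = (8³/6)·n^{-1.5} → 0, so by Markov's inequality G has no triangles w.h.p.

E[X] ≈ 0.095; in regime p = Θ(1/n^{3/2}) E[X] tends to 0 (below the triangle threshold p ~ 1/n).


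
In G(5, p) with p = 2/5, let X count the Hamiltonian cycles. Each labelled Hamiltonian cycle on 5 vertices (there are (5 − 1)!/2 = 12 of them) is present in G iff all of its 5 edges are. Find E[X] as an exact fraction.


K_5 has (5 − 1)!/2 = 12 labelled Hamiltonian cycles.
For each such Hamiltonian cycle H, let X_H = 1 if all 5 edges of H are present in G. Then P[X_H = 1] = p^{5} = (2/5)^{5} = 32/3125.
By linearity of expectation: E[X] = Σ_H E[X_H] = 12 · p^{5} = 12 · 32/3125 = 384/3125.
Numerically: E[X] ≈ 0.12288.

E[X] = 12 · (2/5)^{5} = 384/3125 ≈ 0.12288.


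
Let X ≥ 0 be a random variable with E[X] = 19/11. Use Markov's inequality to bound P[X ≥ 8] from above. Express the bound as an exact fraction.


μ = E[X] = 19/11, a = 8.
Markov: P[X ≥ 8] ≤ μ/a = (19/11)/8 = 19/88.
Numerically: ≈ 0.21591.
(Since a = 8 > μ = 1.72727, the bound 19/88 is < 1 and informative.)

P[X ≥ 8] ≤ 19/88 ≈ 0.21591.


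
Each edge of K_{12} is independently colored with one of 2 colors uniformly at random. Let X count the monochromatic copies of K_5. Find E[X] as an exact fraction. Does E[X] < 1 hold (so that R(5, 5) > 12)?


E[X] = C(12, 5) · 2^{1 − 10} = 792 · 2^{−9} = 792/512.
As a reduced fraction: E[X] = 99/64 ≈ 1.546875.
Is E[X] < 1? NO.
Since E[X] ≥ 1, the first-moment bound is inconclusive at n = 12; it does NOT by itself certify R(5, 5) > 12.

E[X] = 99/64 ≈ 1.546875; E[X] ≥ 1; first-moment method inconclusive here.


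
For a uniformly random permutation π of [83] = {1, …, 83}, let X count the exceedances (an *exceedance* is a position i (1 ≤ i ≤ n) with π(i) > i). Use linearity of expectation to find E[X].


Write X = Σ_{i=1}^{83} X_i, where X_i = 1_{π(i) > i}.
For each fixed i, π(i) is uniform over {1, …, 83} (marginal of a uniform permutation), so P[π(i) > i] = (n − i)/n. Summing: Σ_{i=1}^{83} (n − i)/n = (0 + 1 + … + 82)/83 = 83(83 − 1)/(2·83) = (83 − 1)/2.
Hence E[X] = Σ_{i=1}^{83} (83 − i)/83 = 41 ≈ 41.000.

E[X] = 41 = 41.000.


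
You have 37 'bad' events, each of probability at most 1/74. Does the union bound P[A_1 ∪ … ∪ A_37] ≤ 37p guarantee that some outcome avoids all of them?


Union bound: P[∪_{i=1}^{37} A_i] ≤ Σ_i P[A_i] ≤ 37·p = 37·(1/74) = 1/2.
Numerically: 1/2 ≈ 0.500000.
Is 1/2 < 1? YES.
Since P[∪ A_i] ≤ 1/2 < 1, the complement has P[∩ A_i^c] ≥ 1 − 1/2 = 1/2 > 0, so some outcome avoids every A_i.

37·p = 1/2 ≈ 0.500000; existence CERTIFIED by the union bound.


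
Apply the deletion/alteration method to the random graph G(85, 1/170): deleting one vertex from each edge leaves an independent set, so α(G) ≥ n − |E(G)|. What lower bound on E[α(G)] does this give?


E[|E(G)|] = C(85, 2)·p = 3570 · (1/170) = 21.
E[α(G)] ≥ n − E[|E(G)|] = 85 − 21 = 64.
Numerically: ≈ 64.00000.
(This is only a lower bound; the true E[α(G)] may be larger.)

E[α(G)] ≥ 64 ≈ 64.00000.


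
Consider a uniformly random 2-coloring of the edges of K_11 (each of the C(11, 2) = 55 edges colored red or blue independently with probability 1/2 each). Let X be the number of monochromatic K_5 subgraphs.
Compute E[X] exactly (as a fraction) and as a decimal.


Let X = Σ_S X_S over the C(11, 5) = 462 subsets S of size 5, where X_S = 1 if the K_5 on S is monochromatic.
For a fixed S, the K_5 on S has C(5, 2) = 10 edges. P[all 10 edges red] = (1/2)^10, and likewise for blue, so P[monochromatic] = 2·(1/2)^10 = 2^{1 − 10} = 1/512.
By linearity of expectation: E[X] = C(11, 5) · 2^{1 − 10} = 462 · 1/512 = 231/256.
Numerically: E[X] ≈ 0.90234.

E[X] = C(11,5)·2^(1−C(5,2)) = 231/256 ≈ 0.90234.


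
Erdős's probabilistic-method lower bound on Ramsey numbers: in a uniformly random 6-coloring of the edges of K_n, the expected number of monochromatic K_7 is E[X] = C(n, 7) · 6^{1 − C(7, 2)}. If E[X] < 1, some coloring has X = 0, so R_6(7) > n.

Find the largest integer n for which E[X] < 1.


We need C(n, 7) · 6^{1 − 21} < 1, i.e. C(n, 7) < 6^{21 − 1} = 3656158440062976.
Check values of n near the boundary:
  n = 566: C(566, 7) = 3557206237959440; 3557206237959440 < 3656158440062976? YES
  n = 567: C(567, 7) = 3601671315933933; 3601671315933933 < 3656158440062976? YES
  n = 568: C(568, 7) = 3646611956239704; 3646611956239704 < 3656158440062976? YES
  n = 569: C(569, 7) = 3692032389858348; 3692032389858348 < 3656158440062976? NO
The largest n with C(n, 7) < 3656158440062976 is n = 568 (where E[X] = 16882462760369/16926659444736 ≈ 0.9973889). Hence R_6(7) > 568, i.e. R_6(7) ≥ 569.

Largest n = 568; hence R_6(7) > 568.


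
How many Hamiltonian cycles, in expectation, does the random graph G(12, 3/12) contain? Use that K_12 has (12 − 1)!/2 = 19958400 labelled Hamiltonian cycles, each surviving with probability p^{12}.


K_12 has (12 − 1)!/2 = 19958400 labelled Hamiltonian cycles.
For each such Hamiltonian cycle H, let X_H = 1 if all 12 edges of H are present in G. Then P[X_H = 1] = p^{12} = (1/4)^{12} = 1/16777216.
By linearity of expectation: E[X] = Σ_H E[X_H] = 19958400 · p^{12} = 19958400 · 1/16777216 = 155925/131072.
Numerically: E[X] ≈ 1.19.

E[X] = 19958400 · (1/4)^{12} = 155925/131072 ≈ 1.19.


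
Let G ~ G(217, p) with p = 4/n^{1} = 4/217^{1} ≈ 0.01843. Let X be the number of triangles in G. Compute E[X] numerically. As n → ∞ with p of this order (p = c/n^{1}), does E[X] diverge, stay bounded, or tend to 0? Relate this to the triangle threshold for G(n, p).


Number of potential triangles: C(217, 3) = 1679580.
Each occurs with probability p³ ≈ (0.01843)³ ≈ 6.263265e-06.
By linearity: E[X] = C(217, 3)·p³ ≈ 1679580 · 6.263265e-06 ≈ 10.5197.
Here α = 1, so p = 4/n is exactly at the triangle threshold p ~ 1/n. Asymptotically E[X] → c³/6 = 4³/6 = 32/3 ≈ 10.6667, a bounded constant. In this regime the triangle count is asymptotically Poisson(c³/6).

E[X] ≈ 10.5197; in regime p = Θ(1/n^{1}) E[X] stays bounded (at the triangle threshold p ~ 1/n).


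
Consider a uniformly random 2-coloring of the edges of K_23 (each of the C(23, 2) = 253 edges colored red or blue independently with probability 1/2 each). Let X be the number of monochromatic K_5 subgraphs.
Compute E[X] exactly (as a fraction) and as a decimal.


Let X = Σ_S X_S over the C(23, 5) = 33649 subsets S of size 5, where X_S = 1 if the K_5 on S is monochromatic.
For a fixed S, the K_5 on S has C(5, 2) = 10 edges. P[all 10 edges red] = (1/2)^10, and likewise for blue, so P[monochromatic] = 2·(1/2)^10 = 2^{1 − 10} = 1/512.
By linearity of expectation: E[X] = C(23, 5) · 2^{1 − 10} = 33649 · 1/512 = 33649/512.
Numerically: E[X] ≈ 65.720703.

E[X] = C(23,5)·2^(1−C(5,2)) = 33649/512 ≈ 65.720703.


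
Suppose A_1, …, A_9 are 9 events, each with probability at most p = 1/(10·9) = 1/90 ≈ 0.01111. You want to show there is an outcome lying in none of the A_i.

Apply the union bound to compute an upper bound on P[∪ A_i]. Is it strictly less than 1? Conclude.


Union bound: P[∪_{i=1}^{9} A_i] ≤ Σ_i P[A_i] ≤ 9·p = 9·(1/90) = 1/10.
Numerically: 1/10 ≈ 0.10000.
Is 1/10 < 1? YES.
Since P[∪ A_i] ≤ 1/10 < 1, the complement has P[∩ A_i^c] ≥ 1 − 1/10 = 9/10 > 0, so some outcome avoids every A_i.

9·p = 1/10 ≈ 0.10000; existence CERTIFIED by the union bound.


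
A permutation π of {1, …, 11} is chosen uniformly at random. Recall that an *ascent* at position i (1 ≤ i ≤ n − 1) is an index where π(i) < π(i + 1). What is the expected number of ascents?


Write X = Σ X_I over i = 1, …, 10, with X_I the indicator of one ascent.
There are 10 indicators.
For each fixed i, the pair (π(i), π(i+1)) is a uniformly random ordered pair of distinct values from {1, …, 11}; by symmetry P[π(i) < π(i+1)] = 1/2.
By linearity: E[X] = 10 · (1/2) = (11 − 1) · (1/2) = 5 ≈ 5.00000.

E[X] = 5 = 5.00000.


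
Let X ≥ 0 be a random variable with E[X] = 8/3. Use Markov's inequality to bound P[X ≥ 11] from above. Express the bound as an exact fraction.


μ = E[X] = 8/3, a = 11.
Markov: P[X ≥ 11] ≤ μ/a = (8/3)/11 = 8/33.
Numerically: ≈ 0.242.
(Since a = 11 > μ = 2.667, the bound 8/33 is < 1 and informative.)

P[X ≥ 11] ≤ 8/33 ≈ 0.242.


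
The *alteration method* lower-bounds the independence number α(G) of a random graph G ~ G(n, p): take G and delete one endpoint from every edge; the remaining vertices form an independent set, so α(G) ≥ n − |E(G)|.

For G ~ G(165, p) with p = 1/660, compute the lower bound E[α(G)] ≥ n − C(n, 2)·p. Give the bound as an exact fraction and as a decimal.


E[|E(G)|] = C(165, 2)·p = 13530 · (1/660) = 41/2.
E[α(G)] ≥ n − E[|E(G)|] = 165 − 41/2 = 289/2.
Numerically: ≈ 144.50000.
(This is only a lower bound; the true E[α(G)] may be larger.)

E[α(G)] ≥ 289/2 ≈ 144.50000.


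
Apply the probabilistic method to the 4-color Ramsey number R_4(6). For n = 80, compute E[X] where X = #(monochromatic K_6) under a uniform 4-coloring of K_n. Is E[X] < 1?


E[X] = C(80, 6) · 4^{1 − 15} = 300500200 · 4^{−14} = 300500200/268435456.
As a reduced fraction: E[X] = 37562525/33554432 ≈ 1.11945.
Is E[X] < 1? NO.
Since E[X] ≥ 1, the first-moment bound is inconclusive at n = 80; it does NOT by itself certify R_4(6) > 80.

E[X] = 37562525/33554432 ≈ 1.11945; E[X] ≥ 1; first-moment method inconclusive here.


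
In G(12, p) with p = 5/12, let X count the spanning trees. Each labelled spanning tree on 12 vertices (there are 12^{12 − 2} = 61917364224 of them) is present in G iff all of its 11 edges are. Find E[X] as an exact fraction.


K_12 has 12^{12 − 2} = 61917364224 labelled spanning trees.
For each such spanning tree H, let X_H = 1 if all 11 edges of H are present in G. Then P[X_H = 1] = p^{11} = (5/12)^{11} = 48828125/743008370688.
Summing the indicators: E[X] = Σ_H E[X_H] = 61917364224 · p^{11} = 61917364224 · 48828125/743008370688 = 48828125/12.
Numerically: E[X] ≈ 4.069e+06.

E[X] = 61917364224 · (5/12)^{11} = 48828125/12 ≈ 4.069e+06.


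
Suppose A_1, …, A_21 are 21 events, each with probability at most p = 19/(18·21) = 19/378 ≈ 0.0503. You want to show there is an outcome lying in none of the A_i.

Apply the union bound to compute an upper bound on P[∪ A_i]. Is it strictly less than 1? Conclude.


Union bound: P[∪_{i=1}^{21} A_i] ≤ Σ_i P[A_i] ≤ 21·p = 21·(19/378) = 19/18.
Numerically: 19/18 ≈ 1.0556.
Is 19/18 < 1? NO.
Since the bound 19/18 is ≥ 1, the union bound is uninformative here; it does NOT by itself certify existence.

21·p = 19/18 ≈ 1.0556; existence NOT certified by the union bound.


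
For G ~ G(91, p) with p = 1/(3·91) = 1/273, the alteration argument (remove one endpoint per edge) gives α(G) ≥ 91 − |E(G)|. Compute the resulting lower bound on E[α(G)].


E[|E(G)|] = C(91, 2)·p = 4095 · (1/273) = 15.
E[α(G)] ≥ n − E[|E(G)|] = 91 − 15 = 76.
Numerically: ≈ 76.0000.
(This is only a lower bound; the true E[α(G)] may be larger.)

E[α(G)] ≥ 76 ≈ 76.0000.


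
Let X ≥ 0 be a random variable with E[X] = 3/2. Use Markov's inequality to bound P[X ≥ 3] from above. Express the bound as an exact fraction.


μ = E[X] = 3/2, a = 3.
Markov: P[X ≥ 3] ≤ μ/a = (3/2)/3 = 1/2.
Numerically: ≈ 0.50000.
(Since a = 3 > μ = 1.50000, the bound 1/2 is < 1 and informative.)

P[X ≥ 3] ≤ 1/2 ≈ 0.50000.


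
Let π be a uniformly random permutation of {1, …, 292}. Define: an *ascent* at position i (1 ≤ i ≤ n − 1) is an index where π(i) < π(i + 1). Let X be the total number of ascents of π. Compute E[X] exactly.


Write X = Σ X_I over i = 1, …, 291, with X_I the indicator of one ascent.
There are 291 indicators.
For each fixed i, the pair (π(i), π(i+1)) is a uniformly random ordered pair of distinct values from {1, …, 292}; by symmetry P[π(i) < π(i+1)] = 1/2.
By linearity: E[X] = 291 · (1/2) = (292 − 1) · (1/2) = 291/2 ≈ 145.50000.

E[X] = 291/2 = 145.50000.


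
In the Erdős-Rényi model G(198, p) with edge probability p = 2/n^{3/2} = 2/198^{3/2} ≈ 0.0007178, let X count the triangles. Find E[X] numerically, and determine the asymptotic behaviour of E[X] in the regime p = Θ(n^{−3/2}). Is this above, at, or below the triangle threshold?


Number of potential triangles: C(198, 3) = 1274196.
Each occurs with probability p³ ≈ (0.0007178)³ ≈ 3.699105e-10.
By linearity: E[X] = C(198, 3)·p³ ≈ 1274196 · 3.699105e-10 ≈ 0.0005.
Since α = 3/2 > 1, p = c/n^{3/2} = o(1/n) is below the triangle threshold p ~ 1/n. Asymptotically E[X] ~ (c³/6)·n^{3(1−α)} = (2³/6)·n^{-1.5} → 0, so by Markov's inequality G has no triangles w.h.p.

E[X] ≈ 0.0005; in regime p = Θ(1/n^{3/2}) E[X] tends to 0 (below the triangle threshold p ~ 1/n).


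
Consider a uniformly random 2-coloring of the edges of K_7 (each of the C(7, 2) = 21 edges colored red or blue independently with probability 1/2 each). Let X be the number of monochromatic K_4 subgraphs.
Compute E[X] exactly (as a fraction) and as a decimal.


Let X = Σ_S X_S over the C(7, 4) = 35 subsets S of size 4, where X_S = 1 if the K_4 on S is monochromatic.
For a fixed S, the K_4 on S has C(4, 2) = 6 edges. P[all 6 edges red] = (1/2)^6, and likewise for blue, so P[monochromatic] = 2·(1/2)^6 = 2^{1 − 6} = 1/32.
By linearity of expectation: E[X] = C(7, 4) · 2^{1 − 6} = 35 · 1/32 = 35/32.
Numerically: E[X] ≈ 1.0938.

E[X] = C(7,4)·2^(1−C(4,2)) = 35/32 ≈ 1.0938.


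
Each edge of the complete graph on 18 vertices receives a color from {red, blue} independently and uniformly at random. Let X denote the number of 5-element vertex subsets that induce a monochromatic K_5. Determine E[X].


Let X = Σ_S X_S over the C(18, 5) = 8568 subsets S of size 5, where X_S = 1 if the K_5 on S is monochromatic.
For a fixed S, the K_5 on S has C(5, 2) = 10 edges. P[all 10 edges red] = (1/2)^10, and likewise for blue, so P[monochromatic] = 2·(1/2)^10 = 2^{1 − 10} = 1/512.
Summing: E[X] = C(18, 5) · 2^{1 − 10} = 8568 · 1/512 = 1071/64.
Numerically: E[X] ≈ 16.734.

E[X] = C(18,5)·2^(1−C(5,2)) = 1071/64 ≈ 16.734.


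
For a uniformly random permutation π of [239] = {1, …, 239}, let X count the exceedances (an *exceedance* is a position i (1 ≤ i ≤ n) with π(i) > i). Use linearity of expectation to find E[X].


Write X = Σ_{i=1}^{239} X_i, where X_i = 1_{π(i) > i}.
For each fixed i, π(i) is uniform over {1, …, 239} (marginal of a uniform permutation), so P[π(i) > i] = (n − i)/n. Summing: Σ_{i=1}^{239} (n − i)/n = (0 + 1 + … + 238)/239 = 239(239 − 1)/(2·239) = (239 − 1)/2.
Hence E[X] = Σ_{i=1}^{239} (239 − i)/239 = 119 ≈ 119.00000.

E[X] = 119 = 119.00000.
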